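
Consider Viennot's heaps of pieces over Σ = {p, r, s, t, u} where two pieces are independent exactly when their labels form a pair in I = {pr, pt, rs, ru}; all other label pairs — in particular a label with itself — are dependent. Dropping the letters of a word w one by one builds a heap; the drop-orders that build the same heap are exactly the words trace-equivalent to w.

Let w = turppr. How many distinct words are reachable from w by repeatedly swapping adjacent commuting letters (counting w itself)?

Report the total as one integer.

drop 0:t onto floor
drop 1:u onto {0:t}
drop 2:r onto {0:t}
drop 3:p onto {1:u}
drop 4:p onto {3:p}
drop 5:r onto {2:r}
ground layer = {0:t}
drop-orders for the pieces not yet dropped (sum over which currently-grounded one goes next):
  1 to go: {4} 1  {5} 1
  2 to go: {2,5} 1  {3,4} 1  {4,5} 2
  3 to go: {1,3,4} 1  {2,4,5} 3  {3,4,5} 3
  4 to go: {1,3,4,5} 4  {2,3,4,5} 6
  if 0:t drops first: 10 orders

10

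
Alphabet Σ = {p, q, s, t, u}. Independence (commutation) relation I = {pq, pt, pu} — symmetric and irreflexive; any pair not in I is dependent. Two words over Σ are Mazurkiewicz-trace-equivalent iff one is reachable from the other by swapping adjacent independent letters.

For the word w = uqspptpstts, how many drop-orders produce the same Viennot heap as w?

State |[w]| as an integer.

#0=u has no predecessor
#1=q depends on [0:u]
#2=s depends on [1:q]
#3=p depends on [2:s]
#4=p depends on [3:p]
#5=t depends on [2:s]
#6=p depends on [4:p]
#7=s depends on [5:t, 6:p]
#8=t depends on [7:s]
#9=t depends on [8:t]
#10=s depends on [9:t]
sources: [0:u]
N(rest) = Σ N(rest − s) over sources s of rest; N(one piece) = 1:
  size 1 → [10]=1
  size 2 → [9,10]=1
  size 3 → [8,9,10]=1
  size 4 → [7,8,9,10]=1
  size 5 → [5,7,8,9,10]=1  [6,7,8,9,10]=1
  size 6 → [4,6,7,8,9,10]=1  [5,6,7,8,9,10]=2
  size 7 → [3,4,6,7,8,9,10]=1  [4,5,6,7,8,9,10]=3
  size 8 → [3,4,5,6,7,8,9,10]=4
  size 9 → [2,3,4,5,6,7,8,9,10]=4
  first=0(u) contributes 4

4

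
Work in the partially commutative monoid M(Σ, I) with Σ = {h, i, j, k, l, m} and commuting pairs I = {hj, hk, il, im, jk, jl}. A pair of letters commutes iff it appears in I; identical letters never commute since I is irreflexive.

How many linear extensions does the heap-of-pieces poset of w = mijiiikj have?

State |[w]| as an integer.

4

drop 0:m onto floor
drop 1:i onto floor
drop 2:j onto {0:m, 1:i}
drop 3:i onto {2:j}
drop 4:i onto {3:i}
drop 5:i onto {4:i}
drop 6:k onto {5:i}
drop 7:j onto {5:i}
ground layer = {0:m, 1:i}
drop-orders for the pieces not yet dropped (sum over which currently-grounded one goes next):
  1 to go: {6} 1  {7} 1
  2 to go: {6,7} 2
  3 to go: {5,6,7} 2
  4 to go: {4,5,6,7} 2
  5 to go: {3,4,5,6,7} 2
  6 to go: {2,3,4,5,6,7} 2
  if 0:m drops first: 2 orders
  if 1:i drops first: 2 orders
heap linearizations: 4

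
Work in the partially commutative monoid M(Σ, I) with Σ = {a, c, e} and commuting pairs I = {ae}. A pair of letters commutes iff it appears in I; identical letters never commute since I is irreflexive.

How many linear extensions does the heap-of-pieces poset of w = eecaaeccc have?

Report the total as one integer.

3

drop 0:e onto floor
drop 1:e onto {0:e}
drop 2:c onto {1:e}
drop 3:a onto {2:c}
drop 4:a onto {3:a}
drop 5:e onto {2:c}
drop 6:c onto {4:a, 5:e}
drop 7:c onto {6:c}
drop 8:c onto {7:c}
ground layer = {0:e}
drop-orders for the pieces not yet dropped (sum over which currently-grounded one goes next):
  1 to go: {8} 1
  2 to go: {7,8} 1
  3 to go: {6,7,8} 1
  4 to go: {4,6,7,8} 1  {5,6,7,8} 1
  5 to go: {3,4,6,7,8} 1  {4,5,6,7,8} 2
  6 to go: {3,4,5,6,7,8} 3
  7 to go: {2,3,4,5,6,7,8} 3
  if 0:e drops first: 3 orders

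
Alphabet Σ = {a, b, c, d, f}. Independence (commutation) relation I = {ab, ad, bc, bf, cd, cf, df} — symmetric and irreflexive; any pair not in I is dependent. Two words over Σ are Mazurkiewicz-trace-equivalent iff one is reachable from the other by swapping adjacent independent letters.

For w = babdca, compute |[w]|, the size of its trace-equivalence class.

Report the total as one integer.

piece 0:b — minimal
piece 1:a — minimal
piece 2:b rests on {0:b}
piece 3:d rests on {2:b}
piece 4:c rests on {1:a}
piece 5:a rests on {4:c}
minimal pieces: {0:b, 1:a}
ways to finish when only these pieces remain (= sum over removing one remaining piece with nothing left below it):
  1 left: {3}→1  {5}→1
  2 left: {2,3}→1  {3,5}→2  {4,5}→1
  3 left: {0,2,3}→1  {1,4,5}→1  {2,3,5}→3  {3,4,5}→3
  4 left: {0,2,3,5}→4  {1,3,4,5}→4  {2,3,4,5}→6
  placing 0:b first → 10 extensions
  placing 1:a first → 10 extensions
total linear extensions = 20

20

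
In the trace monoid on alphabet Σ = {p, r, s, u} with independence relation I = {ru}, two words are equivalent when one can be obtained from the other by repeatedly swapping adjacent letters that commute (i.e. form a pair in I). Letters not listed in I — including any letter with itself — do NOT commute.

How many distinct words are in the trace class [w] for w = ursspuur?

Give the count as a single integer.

6

piece 0:u — minimal
piece 1:r — minimal
piece 2:s rests on {0:u, 1:r}
piece 3:s rests on {2:s}
piece 4:p rests on {3:s}
piece 5:u rests on {4:p}
piece 6:u rests on {5:u}
piece 7:r rests on {4:p}
minimal pieces: {0:u, 1:r}
ways to finish when only these pieces remain (= sum over removing one remaining piece with nothing left below it):
  1 left: {6}→1  {7}→1
  2 left: {5,6}→1  {6,7}→2
  3 left: {5,6,7}→3
  4 left: {4,5,6,7}→3
  5 left: {3,4,5,6,7}→3
  6 left: {2,3,4,5,6,7}→3
  placing 0:u first → 3 extensions
  placing 1:r first → 3 extensions
total linear extensions = 6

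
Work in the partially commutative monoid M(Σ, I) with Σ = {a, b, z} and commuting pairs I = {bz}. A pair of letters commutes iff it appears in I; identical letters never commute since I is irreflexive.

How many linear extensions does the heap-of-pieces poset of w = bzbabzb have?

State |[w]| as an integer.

9

drop 0:b onto floor
drop 1:z onto floor
drop 2:b onto {0:b}
drop 3:a onto {1:z, 2:b}
drop 4:b onto {3:a}
drop 5:z onto {3:a}
drop 6:b onto {4:b}
ground layer = {0:b, 1:z}
drop-orders for the pieces not yet dropped (sum over which currently-grounded one goes next):
  1 to go: {5} 1  {6} 1
  2 to go: {4,6} 1  {5,6} 2
  3 to go: {4,5,6} 3
  4 to go: {3,4,5,6} 3
  5 to go: {1,3,4,5,6} 3  {2,3,4,5,6} 3
  if 0:b drops first: 6 orders
  if 1:z drops first: 3 orders
heap linearizations: 9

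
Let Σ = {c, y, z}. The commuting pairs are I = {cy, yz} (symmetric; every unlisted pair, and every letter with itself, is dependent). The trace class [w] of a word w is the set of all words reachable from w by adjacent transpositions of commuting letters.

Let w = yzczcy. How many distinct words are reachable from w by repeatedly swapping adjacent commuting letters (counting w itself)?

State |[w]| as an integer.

15

#0=y has no predecessor
#1=z has no predecessor
#2=c depends on [1:z]
#3=z depends on [2:c]
#4=c depends on [3:z]
#5=y depends on [0:y]
sources: [0:y, 1:z]
N(rest) = Σ N(rest − s) over sources s of rest; N(one piece) = 1:
  size 1 → [4]=1  [5]=1
  size 2 → [0,5]=1  [3,4]=1  [4,5]=2
  size 3 → [0,4,5]=3  [2,3,4]=1  [3,4,5]=3
  size 4 → [0,3,4,5]=6  [1,2,3,4]=1  [2,3,4,5]=4
  first=0(y) contributes 5
  first=1(z) contributes 10
|[w]| = 15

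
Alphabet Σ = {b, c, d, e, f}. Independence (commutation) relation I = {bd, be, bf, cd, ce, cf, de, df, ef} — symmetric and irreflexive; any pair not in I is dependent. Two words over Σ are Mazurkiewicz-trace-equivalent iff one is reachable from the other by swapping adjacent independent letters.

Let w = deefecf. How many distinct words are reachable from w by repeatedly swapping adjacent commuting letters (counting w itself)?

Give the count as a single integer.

420

piece 0:d — minimal
piece 1:e — minimal
piece 2:e rests on {1:e}
piece 3:f — minimal
piece 4:e rests on {2:e}
piece 5:c — minimal
piece 6:f rests on {3:f}
minimal pieces: {0:d, 1:e, 3:f, 5:c}
ways to finish when only these pieces remain (= sum over removing one remaining piece with nothing left below it):
  1 left: {0}→1  {4}→1  {5}→1  {6}→1
  2 left: {0,4}→2  {0,5}→2  {0,6}→2  {2,4}→1  {3,6}→1  {4,5}→2  {4,6}→2  {5,6}→2
  3 left: {0,2,4}→3  {0,3,6}→3  {0,4,5}→6  {0,4,6}→6  {0,5,6}→6  {1,2,4}→1  {2,4,5}→3  {2,4,6}→3  {3,4,6}→3  {3,5,6}→3  {4,5,6}→6
  4 left: {0,1,2,4}→4  {0,2,4,5}→12  {0,2,4,6}→12  {0,3,4,6}→12  {0,3,5,6}→12  {0,4,5,6}→24  {1,2,4,5}→4  {1,2,4,6}→4  {2,3,4,6}→6  {2,4,5,6}→12  {3,4,5,6}→12
  5 left: {0,1,2,4,5}→20  {0,1,2,4,6}→20  {0,2,3,4,6}→30  {0,2,4,5,6}→60  {0,3,4,5,6}→60  {1,2,3,4,6}→10  {1,2,4,5,6}→20  {2,3,4,5,6}→30
  placing 0:d first → 60 extensions
  placing 1:e first → 180 extensions
  placing 3:f first → 120 extensions
  placing 5:c first → 60 extensions
total linear extensions = 420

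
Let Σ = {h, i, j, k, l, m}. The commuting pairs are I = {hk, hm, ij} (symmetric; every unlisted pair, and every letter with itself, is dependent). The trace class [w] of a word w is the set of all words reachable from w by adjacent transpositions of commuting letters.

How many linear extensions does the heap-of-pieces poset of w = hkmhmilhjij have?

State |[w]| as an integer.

drop 0:h onto floor
drop 1:k onto floor
drop 2:m onto {1:k}
drop 3:h onto {0:h}
drop 4:m onto {2:m}
drop 5:i onto {3:h, 4:m}
drop 6:l onto {5:i}
drop 7:h onto {6:l}
drop 8:j onto {7:h}
drop 9:i onto {7:h}
drop 10:j onto {8:j}
ground layer = {0:h, 1:k}
drop-orders for the pieces not yet dropped (sum over which currently-grounded one goes next):
  1 to go: {9} 1  {10} 1
  2 to go: {8,10} 1  {9,10} 2
  3 to go: {8,9,10} 3
  4 to go: {7,8,9,10} 3
  5 to go: {6,7,8,9,10} 3
  6 to go: {5,6,7,8,9,10} 3
  7 to go: {3,5,6,7,8,9,10} 3  {4,5,6,7,8,9,10} 3
  8 to go: {0,3,5,6,7,8,9,10} 3  {2,4,5,6,7,8,9,10} 3  {3,4,5,6,7,8,9,10} 6
  9 to go: {0,3,4,5,6,7,8,9,10} 9  {1,2,4,5,6,7,8,9,10} 3  {2,3,4,5,6,7,8,9,10} 9
  if 0:h drops first: 12 orders
  if 1:k drops first: 18 orders
heap linearizations: 30

30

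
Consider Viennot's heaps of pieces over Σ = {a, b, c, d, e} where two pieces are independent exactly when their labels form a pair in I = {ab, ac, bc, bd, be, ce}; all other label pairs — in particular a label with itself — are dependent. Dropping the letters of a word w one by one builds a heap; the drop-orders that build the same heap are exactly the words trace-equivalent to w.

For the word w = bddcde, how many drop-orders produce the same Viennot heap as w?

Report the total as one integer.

6

#0=b has no predecessor
#1=d has no predecessor
#2=d depends on [1:d]
#3=c depends on [2:d]
#4=d depends on [3:c]
#5=e depends on [4:d]
sources: [0:b, 1:d]
N(rest) = Σ N(rest − s) over sources s of rest; N(one piece) = 1:
  size 1 → [0]=1  [5]=1
  size 2 → [0,5]=2  [4,5]=1
  size 3 → [0,4,5]=3  [3,4,5]=1
  size 4 → [0,3,4,5]=4  [2,3,4,5]=1
  first=0(b) contributes 1
  first=1(d) contributes 5
|[w]| = 6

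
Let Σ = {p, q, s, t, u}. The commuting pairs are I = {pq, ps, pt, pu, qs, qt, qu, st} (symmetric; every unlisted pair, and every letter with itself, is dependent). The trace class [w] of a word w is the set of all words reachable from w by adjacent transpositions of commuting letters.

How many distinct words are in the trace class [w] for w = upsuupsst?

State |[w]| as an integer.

0(u) covers ∅
1(p) covers ∅
2(s) covers 0:u
3(u) covers 2:s
4(u) covers 3:u
5(p) covers 1:p
6(s) covers 4:u
7(s) covers 6:s
8(t) covers 4:u
floor of heap: 0:u, 1:p
completions by unplaced set U, small U first (add the entries for U minus each lowest piece of U):
  |U|=1: {5}:1  {7}:1  {8}:1
  |U|=2: {1,5}:1  {5,7}:2  {5,8}:2  {6,7}:1  {7,8}:2
  |U|=3: {1,5,7}:3  {1,5,8}:3  {5,6,7}:3  {5,7,8}:6  {6,7,8}:3
  |U|=4: {1,5,6,7}:6  {1,5,7,8}:12  {4,6,7,8}:3  {5,6,7,8}:12
  |U|=5: {1,5,6,7,8}:30  {3,4,6,7,8}:3  {4,5,6,7,8}:15
  |U|=6: {1,4,5,6,7,8}:45  {2,3,4,6,7,8}:3  {3,4,5,6,7,8}:18
  |U|=7: {0,2,3,4,6,7,8}:3  {1,3,4,5,6,7,8}:63  {2,3,4,5,6,7,8}:21
  start at 0(u): 84
  start at 1(p): 24
sum over floor = 108

108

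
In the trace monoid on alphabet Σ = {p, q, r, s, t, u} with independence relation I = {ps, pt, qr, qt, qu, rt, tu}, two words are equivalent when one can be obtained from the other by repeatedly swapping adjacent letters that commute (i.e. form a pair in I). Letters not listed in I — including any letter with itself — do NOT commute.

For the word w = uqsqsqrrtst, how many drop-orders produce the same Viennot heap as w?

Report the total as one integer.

24

#0=u has no predecessor
#1=q has no predecessor
#2=s depends on [0:u, 1:q]
#3=q depends on [2:s]
#4=s depends on [3:q]
#5=q depends on [4:s]
#6=r depends on [4:s]
#7=r depends on [6:r]
#8=t depends on [4:s]
#9=s depends on [5:q, 7:r, 8:t]
#10=t depends on [9:s]
sources: [0:u, 1:q]
N(rest) = Σ N(rest − s) over sources s of rest; N(one piece) = 1:
  size 1 → [10]=1
  size 2 → [9,10]=1
  size 3 → [5,9,10]=1  [7,9,10]=1  [8,9,10]=1
  size 4 → [5,7,9,10]=2  [5,8,9,10]=2  [6,7,9,10]=1  [7,8,9,10]=2
  size 5 → [5,6,7,9,10]=3  [5,7,8,9,10]=6  [6,7,8,9,10]=3
  size 6 → [5,6,7,8,9,10]=12
  size 7 → [4,5,6,7,8,9,10]=12
  size 8 → [3,4,5,6,7,8,9,10]=12
  size 9 → [2,3,4,5,6,7,8,9,10]=12
  first=0(u) contributes 12
  first=1(q) contributes 12
|[w]| = 24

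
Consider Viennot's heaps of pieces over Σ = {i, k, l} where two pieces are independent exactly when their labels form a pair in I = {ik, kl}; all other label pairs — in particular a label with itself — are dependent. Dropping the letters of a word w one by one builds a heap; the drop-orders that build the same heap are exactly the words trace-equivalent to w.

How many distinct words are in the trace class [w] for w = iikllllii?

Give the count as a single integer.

9

0(i) covers ∅
1(i) covers 0:i
2(k) covers ∅
3(l) covers 1:i
4(l) covers 3:l
5(l) covers 4:l
6(l) covers 5:l
7(i) covers 6:l
8(i) covers 7:i
floor of heap: 0:i, 2:k
completions by unplaced set U, small U first (add the entries for U minus each lowest piece of U):
  |U|=1: {2}:1  {8}:1
  |U|=2: {2,8}:2  {7,8}:1
  |U|=3: {2,7,8}:3  {6,7,8}:1
  |U|=4: {2,6,7,8}:4  {5,6,7,8}:1
  |U|=5: {2,5,6,7,8}:5  {4,5,6,7,8}:1
  |U|=6: {2,4,5,6,7,8}:6  {3,4,5,6,7,8}:1
  |U|=7: {1,3,4,5,6,7,8}:1  {2,3,4,5,6,7,8}:7
  start at 0(i): 8
  start at 2(k): 1
sum over floor = 9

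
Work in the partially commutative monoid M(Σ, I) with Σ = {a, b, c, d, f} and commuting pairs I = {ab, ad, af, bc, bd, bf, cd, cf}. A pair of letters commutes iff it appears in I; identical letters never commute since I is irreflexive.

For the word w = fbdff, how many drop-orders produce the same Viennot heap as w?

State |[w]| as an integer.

5

0(f) covers ∅
1(b) covers ∅
2(d) covers 0:f
3(f) covers 2:d
4(f) covers 3:f
floor of heap: 0:f, 1:b
completions by unplaced set U, small U first (add the entries for U minus each lowest piece of U):
  |U|=1: {1}:1  {4}:1
  |U|=2: {1,4}:2  {3,4}:1
  |U|=3: {1,3,4}:3  {2,3,4}:1
  start at 0(f): 4
  start at 1(b): 1
sum over floor = 5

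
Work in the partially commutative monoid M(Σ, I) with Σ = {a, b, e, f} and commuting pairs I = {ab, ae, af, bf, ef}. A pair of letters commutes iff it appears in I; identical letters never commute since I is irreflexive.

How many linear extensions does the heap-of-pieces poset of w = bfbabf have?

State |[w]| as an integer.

piece 0:b — minimal
piece 1:f — minimal
piece 2:b rests on {0:b}
piece 3:a — minimal
piece 4:b rests on {2:b}
piece 5:f rests on {1:f}
minimal pieces: {0:b, 1:f, 3:a}
ways to finish when only these pieces remain (= sum over removing one remaining piece with nothing left below it):
  1 left: {3}→1  {4}→1  {5}→1
  2 left: {1,5}→1  {2,4}→1  {3,4}→2  {3,5}→2  {4,5}→2
  3 left: {0,2,4}→1  {1,3,5}→3  {1,4,5}→3  {2,3,4}→3  {2,4,5}→3  {3,4,5}→6
  4 left: {0,2,3,4}→4  {0,2,4,5}→4  {1,2,4,5}→6  {1,3,4,5}→12  {2,3,4,5}→12
  placing 0:b first → 30 extensions
  placing 1:f first → 20 extensions
  placing 3:a first → 10 extensions
total linear extensions = 60

60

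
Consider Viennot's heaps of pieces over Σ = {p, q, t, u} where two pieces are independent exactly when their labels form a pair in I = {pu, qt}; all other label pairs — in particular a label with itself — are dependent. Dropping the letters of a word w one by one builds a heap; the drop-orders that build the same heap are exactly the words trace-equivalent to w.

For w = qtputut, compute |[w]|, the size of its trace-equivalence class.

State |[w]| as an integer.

0(q) covers ∅
1(t) covers ∅
2(p) covers 0:q, 1:t
3(u) covers 0:q, 1:t
4(t) covers 2:p, 3:u
5(u) covers 4:t
6(t) covers 5:u
floor of heap: 0:q, 1:t
completions by unplaced set U, small U first (add the entries for U minus each lowest piece of U):
  |U|=1: {6}:1
  |U|=2: {5,6}:1
  |U|=3: {4,5,6}:1
  |U|=4: {2,4,5,6}:1  {3,4,5,6}:1
  |U|=5: {2,3,4,5,6}:2
  start at 0(q): 2
  start at 1(t): 2
sum over floor = 4

4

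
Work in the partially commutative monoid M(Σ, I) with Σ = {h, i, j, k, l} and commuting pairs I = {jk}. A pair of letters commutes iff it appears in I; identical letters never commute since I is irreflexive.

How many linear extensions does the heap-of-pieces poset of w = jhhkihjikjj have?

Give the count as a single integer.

3

drop 0:j onto floor
drop 1:h onto {0:j}
drop 2:h onto {1:h}
drop 3:k onto {2:h}
drop 4:i onto {3:k}
drop 5:h onto {4:i}
drop 6:j onto {5:h}
drop 7:i onto {6:j}
drop 8:k onto {7:i}
drop 9:j onto {7:i}
drop 10:j onto {9:j}
ground layer = {0:j}
drop-orders for the pieces not yet dropped (sum over which currently-grounded one goes next):
  1 to go: {8} 1  {10} 1
  2 to go: {8,10} 2  {9,10} 1
  3 to go: {8,9,10} 3
  4 to go: {7,8,9,10} 3
  5 to go: {6,7,8,9,10} 3
  6 to go: {5,6,7,8,9,10} 3
  7 to go: {4,5,6,7,8,9,10} 3
  8 to go: {3,4,5,6,7,8,9,10} 3
  9 to go: {2,3,4,5,6,7,8,9,10} 3
  if 0:j drops first: 3 orders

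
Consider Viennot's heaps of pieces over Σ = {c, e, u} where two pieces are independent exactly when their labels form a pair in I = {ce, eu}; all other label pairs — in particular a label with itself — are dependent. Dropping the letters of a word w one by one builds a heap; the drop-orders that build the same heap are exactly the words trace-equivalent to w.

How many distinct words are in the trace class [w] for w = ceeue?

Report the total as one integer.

#0=c has no predecessor
#1=e has no predecessor
#2=e depends on [1:e]
#3=u depends on [0:c]
#4=e depends on [2:e]
sources: [0:c, 1:e]
N(rest) = Σ N(rest − s) over sources s of rest; N(one piece) = 1:
  size 1 → [3]=1  [4]=1
  size 2 → [0,3]=1  [2,4]=1  [3,4]=2
  size 3 → [0,3,4]=3  [1,2,4]=1  [2,3,4]=3
  first=0(c) contributes 4
  first=1(e) contributes 6
|[w]| = 10

10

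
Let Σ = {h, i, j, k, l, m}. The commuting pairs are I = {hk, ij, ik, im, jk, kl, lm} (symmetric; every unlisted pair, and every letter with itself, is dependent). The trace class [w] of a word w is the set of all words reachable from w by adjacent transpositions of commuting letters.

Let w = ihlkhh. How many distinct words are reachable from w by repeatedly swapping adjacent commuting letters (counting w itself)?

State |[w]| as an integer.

6

0(i) covers ∅
1(h) covers 0:i
2(l) covers 1:h
3(k) covers ∅
4(h) covers 2:l
5(h) covers 4:h
floor of heap: 0:i, 3:k
completions by unplaced set U, small U first (add the entries for U minus each lowest piece of U):
  |U|=1: {3}:1  {5}:1
  |U|=2: {3,5}:2  {4,5}:1
  |U|=3: {2,4,5}:1  {3,4,5}:3
  |U|=4: {1,2,4,5}:1  {2,3,4,5}:4
  start at 0(i): 5
  start at 3(k): 1
sum over floor = 6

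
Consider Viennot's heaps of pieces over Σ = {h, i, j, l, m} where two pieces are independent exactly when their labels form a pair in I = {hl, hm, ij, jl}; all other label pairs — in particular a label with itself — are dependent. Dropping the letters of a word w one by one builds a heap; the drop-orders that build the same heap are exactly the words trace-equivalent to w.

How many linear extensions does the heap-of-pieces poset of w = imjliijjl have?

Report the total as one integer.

35

piece 0:i — minimal
piece 1:m rests on {0:i}
piece 2:j rests on {1:m}
piece 3:l rests on {1:m}
piece 4:i rests on {3:l}
piece 5:i rests on {4:i}
piece 6:j rests on {2:j}
piece 7:j rests on {6:j}
piece 8:l rests on {5:i}
minimal pieces: {0:i}
ways to finish when only these pieces remain (= sum over removing one remaining piece with nothing left below it):
  1 left: {7}→1  {8}→1
  2 left: {5,8}→1  {6,7}→1  {7,8}→2
  3 left: {2,6,7}→1  {4,5,8}→1  {5,7,8}→3  {6,7,8}→3
  4 left: {2,6,7,8}→4  {3,4,5,8}→1  {4,5,7,8}→4  {5,6,7,8}→6
  5 left: {2,5,6,7,8}→10  {3,4,5,7,8}→5  {4,5,6,7,8}→10
  6 left: {2,4,5,6,7,8}→20  {3,4,5,6,7,8}→15
  7 left: {2,3,4,5,6,7,8}→35
  placing 0:i first → 35 extensions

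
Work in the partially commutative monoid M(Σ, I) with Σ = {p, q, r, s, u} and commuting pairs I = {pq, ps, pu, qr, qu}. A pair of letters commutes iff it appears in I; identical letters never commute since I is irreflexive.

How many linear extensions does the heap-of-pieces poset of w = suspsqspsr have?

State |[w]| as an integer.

36

piece 0:s — minimal
piece 1:u rests on {0:s}
piece 2:s rests on {1:u}
piece 3:p — minimal
piece 4:s rests on {2:s}
piece 5:q rests on {4:s}
piece 6:s rests on {5:q}
piece 7:p rests on {3:p}
piece 8:s rests on {6:s}
piece 9:r rests on {7:p, 8:s}
minimal pieces: {0:s, 3:p}
ways to finish when only these pieces remain (= sum over removing one remaining piece with nothing left below it):
  1 left: {9}→1
  2 left: {7,9}→1  {8,9}→1
  3 left: {3,7,9}→1  {6,8,9}→1  {7,8,9}→2
  4 left: {3,7,8,9}→3  {5,6,8,9}→1  {6,7,8,9}→3
  5 left: {3,6,7,8,9}→6  {4,5,6,8,9}→1  {5,6,7,8,9}→4
  6 left: {2,4,5,6,8,9}→1  {3,5,6,7,8,9}→10  {4,5,6,7,8,9}→5
  7 left: {1,2,4,5,6,8,9}→1  {2,4,5,6,7,8,9}→6  {3,4,5,6,7,8,9}→15
  8 left: {0,1,2,4,5,6,8,9}→1  {1,2,4,5,6,7,8,9}→7  {2,3,4,5,6,7,8,9}→21
  placing 0:s first → 28 extensions
  placing 3:p first → 8 extensions
total linear extensions = 36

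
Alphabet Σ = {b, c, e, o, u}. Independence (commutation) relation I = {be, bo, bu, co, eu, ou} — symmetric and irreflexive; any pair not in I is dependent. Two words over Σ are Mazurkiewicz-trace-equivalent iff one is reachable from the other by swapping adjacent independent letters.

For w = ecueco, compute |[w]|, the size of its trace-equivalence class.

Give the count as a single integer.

piece 0:e — minimal
piece 1:c rests on {0:e}
piece 2:u rests on {1:c}
piece 3:e rests on {1:c}
piece 4:c rests on {2:u, 3:e}
piece 5:o rests on {3:e}
minimal pieces: {0:e}
ways to finish when only these pieces remain (= sum over removing one remaining piece with nothing left below it):
  1 left: {4}→1  {5}→1
  2 left: {2,4}→1  {4,5}→2
  3 left: {2,4,5}→3  {3,4,5}→2
  4 left: {2,3,4,5}→5
  placing 0:e first → 5 extensions

5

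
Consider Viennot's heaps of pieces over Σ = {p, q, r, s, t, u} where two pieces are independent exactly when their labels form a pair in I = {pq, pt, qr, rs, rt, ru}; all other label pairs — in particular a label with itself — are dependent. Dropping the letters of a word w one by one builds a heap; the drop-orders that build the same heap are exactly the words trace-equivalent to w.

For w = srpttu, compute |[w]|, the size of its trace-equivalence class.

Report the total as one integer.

drop 0:s onto floor
drop 1:r onto floor
drop 2:p onto {0:s, 1:r}
drop 3:t onto {0:s}
drop 4:t onto {3:t}
drop 5:u onto {2:p, 4:t}
ground layer = {0:s, 1:r}
drop-orders for the pieces not yet dropped (sum over which currently-grounded one goes next):
  1 to go: {5} 1
  2 to go: {2,5} 1  {4,5} 1
  3 to go: {1,2,5} 1  {2,4,5} 2  {3,4,5} 1
  4 to go: {1,2,4,5} 3  {2,3,4,5} 3
  if 0:s drops first: 6 orders
  if 1:r drops first: 3 orders
heap linearizations: 9

9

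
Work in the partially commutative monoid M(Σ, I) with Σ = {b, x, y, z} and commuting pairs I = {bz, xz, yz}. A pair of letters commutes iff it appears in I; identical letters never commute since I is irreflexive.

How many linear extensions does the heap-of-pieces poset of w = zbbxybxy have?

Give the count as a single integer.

8

drop 0:z onto floor
drop 1:b onto floor
drop 2:b onto {1:b}
drop 3:x onto {2:b}
drop 4:y onto {3:x}
drop 5:b onto {4:y}
drop 6:x onto {5:b}
drop 7:y onto {6:x}
ground layer = {0:z, 1:b}
drop-orders for the pieces not yet dropped (sum over which currently-grounded one goes next):
  1 to go: {0} 1  {7} 1
  2 to go: {0,7} 2  {6,7} 1
  3 to go: {0,6,7} 3  {5,6,7} 1
  4 to go: {0,5,6,7} 4  {4,5,6,7} 1
  5 to go: {0,4,5,6,7} 5  {3,4,5,6,7} 1
  6 to go: {0,3,4,5,6,7} 6  {2,3,4,5,6,7} 1
  if 0:z drops first: 1 orders
  if 1:b drops first: 7 orders
heap linearizations: 8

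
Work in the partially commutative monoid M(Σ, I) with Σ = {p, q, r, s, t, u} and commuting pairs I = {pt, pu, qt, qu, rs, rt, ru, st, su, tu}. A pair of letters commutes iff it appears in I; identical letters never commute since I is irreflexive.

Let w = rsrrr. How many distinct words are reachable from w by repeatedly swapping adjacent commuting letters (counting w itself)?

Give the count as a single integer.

0(r) covers ∅
1(s) covers ∅
2(r) covers 0:r
3(r) covers 2:r
4(r) covers 3:r
floor of heap: 0:r, 1:s
completions by unplaced set U, small U first (add the entries for U minus each lowest piece of U):
  |U|=1: {1}:1  {4}:1
  |U|=2: {1,4}:2  {3,4}:1
  |U|=3: {1,3,4}:3  {2,3,4}:1
  start at 0(r): 4
  start at 1(s): 1
sum over floor = 5

5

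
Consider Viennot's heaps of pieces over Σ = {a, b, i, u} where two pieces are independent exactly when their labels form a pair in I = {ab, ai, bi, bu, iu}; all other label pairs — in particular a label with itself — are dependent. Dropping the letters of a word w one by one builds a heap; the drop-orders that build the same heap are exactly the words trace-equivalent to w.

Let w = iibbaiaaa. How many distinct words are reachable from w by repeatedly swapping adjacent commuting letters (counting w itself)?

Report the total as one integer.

1260

drop 0:i onto floor
drop 1:i onto {0:i}
drop 2:b onto floor
drop 3:b onto {2:b}
drop 4:a onto floor
drop 5:i onto {1:i}
drop 6:a onto {4:a}
drop 7:a onto {6:a}
drop 8:a onto {7:a}
ground layer = {0:i, 2:b, 4:a}
drop-orders for the pieces not yet dropped (sum over which currently-grounded one goes next):
  1 to go: {3} 1  {5} 1  {8} 1
  2 to go: {1,5} 1  {2,3} 1  {3,5} 2  {3,8} 2  {5,8} 2  {7,8} 1
  3 to go: {0,1,5} 1  {1,3,5} 3  {1,5,8} 3  {2,3,5} 3  {2,3,8} 3  {3,5,8} 6  {3,7,8} 3  {5,7,8} 3  {6,7,8} 1
  4 to go: {0,1,3,5} 4  {0,1,5,8} 4  {1,2,3,5} 6  {1,3,5,8} 12  {1,5,7,8} 6  {2,3,5,8} 12  {2,3,7,8} 6  {3,5,7,8} 12  {3,6,7,8} 4  {4,6,7,8} 1  {5,6,7,8} 4
  5 to go: {0,1,2,3,5} 10  {0,1,3,5,8} 20  {0,1,5,7,8} 10  {1,2,3,5,8} 30  {1,3,5,7,8} 30  {1,5,6,7,8} 10  {2,3,5,7,8} 30  {2,3,6,7,8} 10  {3,4,6,7,8} 5  {3,5,6,7,8} 20  {4,5,6,7,8} 5
  6 to go: {0,1,2,3,5,8} 60  {0,1,3,5,7,8} 60  {0,1,5,6,7,8} 20  {1,2,3,5,7,8} 90  {1,3,5,6,7,8} 60  {1,4,5,6,7,8} 15  {2,3,4,6,7,8} 15  {2,3,5,6,7,8} 60  {3,4,5,6,7,8} 30
  7 to go: {0,1,2,3,5,7,8} 210  {0,1,3,5,6,7,8} 140  {0,1,4,5,6,7,8} 35  {1,2,3,5,6,7,8} 210  {1,3,4,5,6,7,8} 105  {2,3,4,5,6,7,8} 105
  if 0:i drops first: 420 orders
  if 2:b drops first: 280 orders
  if 4:a drops first: 560 orders
heap linearizations: 1260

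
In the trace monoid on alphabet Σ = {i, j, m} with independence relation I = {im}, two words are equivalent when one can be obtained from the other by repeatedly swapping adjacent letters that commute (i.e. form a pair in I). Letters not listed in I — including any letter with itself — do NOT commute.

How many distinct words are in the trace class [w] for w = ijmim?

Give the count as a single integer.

3

piece 0:i — minimal
piece 1:j rests on {0:i}
piece 2:m rests on {1:j}
piece 3:i rests on {1:j}
piece 4:m rests on {2:m}
minimal pieces: {0:i}
ways to finish when only these pieces remain (= sum over removing one remaining piece with nothing left below it):
  1 left: {3}→1  {4}→1
  2 left: {2,4}→1  {3,4}→2
  3 left: {2,3,4}→3
  placing 0:i first → 3 extensions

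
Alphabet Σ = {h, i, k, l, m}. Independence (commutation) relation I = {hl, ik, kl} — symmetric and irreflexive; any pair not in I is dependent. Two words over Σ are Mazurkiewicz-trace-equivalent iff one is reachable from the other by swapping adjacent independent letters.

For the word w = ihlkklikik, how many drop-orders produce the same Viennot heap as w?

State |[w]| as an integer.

piece 0:i — minimal
piece 1:h rests on {0:i}
piece 2:l rests on {0:i}
piece 3:k rests on {1:h}
piece 4:k rests on {3:k}
piece 5:l rests on {2:l}
piece 6:i rests on {1:h, 5:l}
piece 7:k rests on {4:k}
piece 8:i rests on {6:i}
piece 9:k rests on {7:k}
minimal pieces: {0:i}
ways to finish when only these pieces remain (= sum over removing one remaining piece with nothing left below it):
  1 left: {8}→1  {9}→1
  2 left: {6,8}→1  {7,9}→1  {8,9}→2
  3 left: {4,7,9}→1  {5,6,8}→1  {6,8,9}→3  {7,8,9}→3
  4 left: {2,5,6,8}→1  {3,4,7,9}→1  {4,7,8,9}→4  {5,6,8,9}→4  {6,7,8,9}→6
  5 left: {2,5,6,8,9}→5  {3,4,7,8,9}→5  {4,6,7,8,9}→10  {5,6,7,8,9}→10
  6 left: {2,5,6,7,8,9}→15  {3,4,6,7,8,9}→15  {4,5,6,7,8,9}→20
  7 left: {1,3,4,6,7,8,9}→15  {2,4,5,6,7,8,9}→35  {3,4,5,6,7,8,9}→35
  8 left: {1,3,4,5,6,7,8,9}→50  {2,3,4,5,6,7,8,9}→70
  placing 0:i first → 120 extensions

120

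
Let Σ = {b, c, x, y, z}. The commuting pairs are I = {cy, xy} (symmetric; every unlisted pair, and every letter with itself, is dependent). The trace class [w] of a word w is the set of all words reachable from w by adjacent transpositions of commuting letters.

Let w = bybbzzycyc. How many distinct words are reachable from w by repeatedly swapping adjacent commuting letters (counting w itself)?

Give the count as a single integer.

6

#0=b has no predecessor
#1=y depends on [0:b]
#2=b depends on [1:y]
#3=b depends on [2:b]
#4=z depends on [3:b]
#5=z depends on [4:z]
#6=y depends on [5:z]
#7=c depends on [5:z]
#8=y depends on [6:y]
#9=c depends on [7:c]
sources: [0:b]
N(rest) = Σ N(rest − s) over sources s of rest; N(one piece) = 1:
  size 1 → [8]=1  [9]=1
  size 2 → [6,8]=1  [7,9]=1  [8,9]=2
  size 3 → [6,8,9]=3  [7,8,9]=3
  size 4 → [6,7,8,9]=6
  size 5 → [5,6,7,8,9]=6
  size 6 → [4,5,6,7,8,9]=6
  size 7 → [3,4,5,6,7,8,9]=6
  size 8 → [2,3,4,5,6,7,8,9]=6
  first=0(b) contributes 6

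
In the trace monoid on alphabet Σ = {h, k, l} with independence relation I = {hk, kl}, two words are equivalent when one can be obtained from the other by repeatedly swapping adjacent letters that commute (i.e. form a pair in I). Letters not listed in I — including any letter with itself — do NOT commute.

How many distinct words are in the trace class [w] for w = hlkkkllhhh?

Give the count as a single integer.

120

0(h) covers ∅
1(l) covers 0:h
2(k) covers ∅
3(k) covers 2:k
4(k) covers 3:k
5(l) covers 1:l
6(l) covers 5:l
7(h) covers 6:l
8(h) covers 7:h
9(h) covers 8:h
floor of heap: 0:h, 2:k
completions by unplaced set U, small U first (add the entries for U minus each lowest piece of U):
  |U|=1: {4}:1  {9}:1
  |U|=2: {3,4}:1  {4,9}:2  {8,9}:1
  |U|=3: {2,3,4}:1  {3,4,9}:3  {4,8,9}:3  {7,8,9}:1
  |U|=4: {2,3,4,9}:4  {3,4,8,9}:6  {4,7,8,9}:4  {6,7,8,9}:1
  |U|=5: {2,3,4,8,9}:10  {3,4,7,8,9}:10  {4,6,7,8,9}:5  {5,6,7,8,9}:1
  |U|=6: {1,5,6,7,8,9}:1  {2,3,4,7,8,9}:20  {3,4,6,7,8,9}:15  {4,5,6,7,8,9}:6
  |U|=7: {0,1,5,6,7,8,9}:1  {1,4,5,6,7,8,9}:7  {2,3,4,6,7,8,9}:35  {3,4,5,6,7,8,9}:21
  |U|=8: {0,1,4,5,6,7,8,9}:8  {1,3,4,5,6,7,8,9}:28  {2,3,4,5,6,7,8,9}:56
  start at 0(h): 84
  start at 2(k): 36
sum over floor = 120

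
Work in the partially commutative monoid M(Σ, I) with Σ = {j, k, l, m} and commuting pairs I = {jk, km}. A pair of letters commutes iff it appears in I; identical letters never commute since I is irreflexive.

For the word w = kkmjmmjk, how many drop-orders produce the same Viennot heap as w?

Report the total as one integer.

56

0(k) covers ∅
1(k) covers 0:k
2(m) covers ∅
3(j) covers 2:m
4(m) covers 3:j
5(m) covers 4:m
6(j) covers 5:m
7(k) covers 1:k
floor of heap: 0:k, 2:m
completions by unplaced set U, small U first (add the entries for U minus each lowest piece of U):
  |U|=1: {6}:1  {7}:1
  |U|=2: {1,7}:1  {5,6}:1  {6,7}:2
  |U|=3: {0,1,7}:1  {1,6,7}:3  {4,5,6}:1  {5,6,7}:3
  |U|=4: {0,1,6,7}:4  {1,5,6,7}:6  {3,4,5,6}:1  {4,5,6,7}:4
  |U|=5: {0,1,5,6,7}:10  {1,4,5,6,7}:10  {2,3,4,5,6}:1  {3,4,5,6,7}:5
  |U|=6: {0,1,4,5,6,7}:20  {1,3,4,5,6,7}:15  {2,3,4,5,6,7}:6
  start at 0(k): 21
  start at 2(m): 35
sum over floor = 56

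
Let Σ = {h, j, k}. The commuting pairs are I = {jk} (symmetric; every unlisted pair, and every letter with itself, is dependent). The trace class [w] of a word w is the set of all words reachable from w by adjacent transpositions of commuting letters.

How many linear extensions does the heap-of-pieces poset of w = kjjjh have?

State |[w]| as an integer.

4

0(k) covers ∅
1(j) covers ∅
2(j) covers 1:j
3(j) covers 2:j
4(h) covers 0:k, 3:j
floor of heap: 0:k, 1:j
completions by unplaced set U, small U first (add the entries for U minus each lowest piece of U):
  |U|=1: {4}:1
  |U|=2: {0,4}:1  {3,4}:1
  |U|=3: {0,3,4}:2  {2,3,4}:1
  start at 0(k): 1
  start at 1(j): 3
sum over floor = 4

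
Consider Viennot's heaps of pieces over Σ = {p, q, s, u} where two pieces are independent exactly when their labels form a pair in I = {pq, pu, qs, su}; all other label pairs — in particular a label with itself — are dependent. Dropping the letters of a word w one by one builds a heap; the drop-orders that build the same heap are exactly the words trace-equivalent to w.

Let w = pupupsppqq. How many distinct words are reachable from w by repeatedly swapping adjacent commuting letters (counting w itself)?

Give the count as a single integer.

210

drop 0:p onto floor
drop 1:u onto floor
drop 2:p onto {0:p}
drop 3:u onto {1:u}
drop 4:p onto {2:p}
drop 5:s onto {4:p}
drop 6:p onto {5:s}
drop 7:p onto {6:p}
drop 8:q onto {3:u}
drop 9:q onto {8:q}
ground layer = {0:p, 1:u}
drop-orders for the pieces not yet dropped (sum over which currently-grounded one goes next):
  1 to go: {7} 1  {9} 1
  2 to go: {6,7} 1  {7,9} 2  {8,9} 1
  3 to go: {3,8,9} 1  {5,6,7} 1  {6,7,9} 3  {7,8,9} 3
  4 to go: {1,3,8,9} 1  {3,7,8,9} 4  {4,5,6,7} 1  {5,6,7,9} 4  {6,7,8,9} 6
  5 to go: {1,3,7,8,9} 5  {2,4,5,6,7} 1  {3,6,7,8,9} 10  {4,5,6,7,9} 5  {5,6,7,8,9} 10
  6 to go: {0,2,4,5,6,7} 1  {1,3,6,7,8,9} 15  {2,4,5,6,7,9} 6  {3,5,6,7,8,9} 20  {4,5,6,7,8,9} 15
  7 to go: {0,2,4,5,6,7,9} 7  {1,3,5,6,7,8,9} 35  {2,4,5,6,7,8,9} 21  {3,4,5,6,7,8,9} 35
  8 to go: {0,2,4,5,6,7,8,9} 28  {1,3,4,5,6,7,8,9} 70  {2,3,4,5,6,7,8,9} 56
  if 0:p drops first: 126 orders
  if 1:u drops first: 84 orders
heap linearizations: 210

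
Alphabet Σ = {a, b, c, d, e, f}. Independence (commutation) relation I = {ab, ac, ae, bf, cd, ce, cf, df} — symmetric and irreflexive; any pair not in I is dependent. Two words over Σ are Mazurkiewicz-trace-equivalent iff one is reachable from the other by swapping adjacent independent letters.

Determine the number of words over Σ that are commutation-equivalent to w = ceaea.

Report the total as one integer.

30

0(c) covers ∅
1(e) covers ∅
2(a) covers ∅
3(e) covers 1:e
4(a) covers 2:a
floor of heap: 0:c, 1:e, 2:a
completions by unplaced set U, small U first (add the entries for U minus each lowest piece of U):
  |U|=1: {0}:1  {3}:1  {4}:1
  |U|=2: {0,3}:2  {0,4}:2  {1,3}:1  {2,4}:1  {3,4}:2
  |U|=3: {0,1,3}:3  {0,2,4}:3  {0,3,4}:6  {1,3,4}:3  {2,3,4}:3
  start at 0(c): 6
  start at 1(e): 12
  start at 2(a): 12
sum over floor = 30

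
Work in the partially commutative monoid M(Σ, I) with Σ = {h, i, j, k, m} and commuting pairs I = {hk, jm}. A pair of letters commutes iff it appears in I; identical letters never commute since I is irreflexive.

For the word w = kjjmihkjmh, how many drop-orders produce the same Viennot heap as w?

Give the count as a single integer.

#0=k has no predecessor
#1=j depends on [0:k]
#2=j depends on [1:j]
#3=m depends on [0:k]
#4=i depends on [2:j, 3:m]
#5=h depends on [4:i]
#6=k depends on [4:i]
#7=j depends on [5:h, 6:k]
#8=m depends on [5:h, 6:k]
#9=h depends on [7:j, 8:m]
sources: [0:k]
N(rest) = Σ N(rest − s) over sources s of rest; N(one piece) = 1:
  size 1 → [9]=1
  size 2 → [7,9]=1  [8,9]=1
  size 3 → [7,8,9]=2
  size 4 → [5,7,8,9]=2  [6,7,8,9]=2
  size 5 → [5,6,7,8,9]=4
  size 6 → [4,5,6,7,8,9]=4
  size 7 → [2,4,5,6,7,8,9]=4  [3,4,5,6,7,8,9]=4
  size 8 → [1,2,4,5,6,7,8,9]=4  [2,3,4,5,6,7,8,9]=8
  first=0(k) contributes 12

12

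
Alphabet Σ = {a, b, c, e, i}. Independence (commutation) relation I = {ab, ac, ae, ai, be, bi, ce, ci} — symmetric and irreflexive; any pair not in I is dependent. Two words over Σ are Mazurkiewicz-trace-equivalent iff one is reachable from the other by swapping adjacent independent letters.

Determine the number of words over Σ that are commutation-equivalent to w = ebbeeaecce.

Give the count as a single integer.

drop 0:e onto floor
drop 1:b onto floor
drop 2:b onto {1:b}
drop 3:e onto {0:e}
drop 4:e onto {3:e}
drop 5:a onto floor
drop 6:e onto {4:e}
drop 7:c onto {2:b}
drop 8:c onto {7:c}
drop 9:e onto {6:e}
ground layer = {0:e, 1:b, 5:a}
drop-orders for the pieces not yet dropped (sum over which currently-grounded one goes next):
  1 to go: {5} 1  {8} 1  {9} 1
  2 to go: {5,8} 2  {5,9} 2  {6,9} 1  {7,8} 1  {8,9} 2
  3 to go: {2,7,8} 1  {4,6,9} 1  {5,6,9} 3  {5,7,8} 3  {5,8,9} 6  {6,8,9} 3  {7,8,9} 3
  4 to go: {1,2,7,8} 1  {2,5,7,8} 4  {2,7,8,9} 4  {3,4,6,9} 1  {4,5,6,9} 4  {4,6,8,9} 4  {5,6,8,9} 12  {5,7,8,9} 12  {6,7,8,9} 6
  5 to go: {0,3,4,6,9} 1  {1,2,5,7,8} 5  {1,2,7,8,9} 5  {2,5,7,8,9} 20  {2,6,7,8,9} 10  {3,4,5,6,9} 5  {3,4,6,8,9} 5  {4,5,6,8,9} 20  {4,6,7,8,9} 10  {5,6,7,8,9} 30
  6 to go: {0,3,4,5,6,9} 6  {0,3,4,6,8,9} 6  {1,2,5,7,8,9} 30  {1,2,6,7,8,9} 15  {2,4,6,7,8,9} 20  {2,5,6,7,8,9} 60  {3,4,5,6,8,9} 30  {3,4,6,7,8,9} 15  {4,5,6,7,8,9} 60
  7 to go: {0,3,4,5,6,8,9} 42  {0,3,4,6,7,8,9} 21  {1,2,4,6,7,8,9} 35  {1,2,5,6,7,8,9} 105  {2,3,4,6,7,8,9} 35  {2,4,5,6,7,8,9} 140  {3,4,5,6,7,8,9} 105
  8 to go: {0,2,3,4,6,7,8,9} 56  {0,3,4,5,6,7,8,9} 168  {1,2,3,4,6,7,8,9} 70  {1,2,4,5,6,7,8,9} 280  {2,3,4,5,6,7,8,9} 280
  if 0:e drops first: 630 orders
  if 1:b drops first: 504 orders
  if 5:a drops first: 126 orders
heap linearizations: 1260

1260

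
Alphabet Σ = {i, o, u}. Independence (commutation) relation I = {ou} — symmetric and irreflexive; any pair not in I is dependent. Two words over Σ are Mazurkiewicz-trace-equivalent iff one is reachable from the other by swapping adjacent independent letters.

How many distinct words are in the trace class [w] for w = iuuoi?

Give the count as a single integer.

#0=i has no predecessor
#1=u depends on [0:i]
#2=u depends on [1:u]
#3=o depends on [0:i]
#4=i depends on [2:u, 3:o]
sources: [0:i]
N(rest) = Σ N(rest − s) over sources s of rest; N(one piece) = 1:
  size 1 → [4]=1
  size 2 → [2,4]=1  [3,4]=1
  size 3 → [1,2,4]=1  [2,3,4]=2
  first=0(i) contributes 3

3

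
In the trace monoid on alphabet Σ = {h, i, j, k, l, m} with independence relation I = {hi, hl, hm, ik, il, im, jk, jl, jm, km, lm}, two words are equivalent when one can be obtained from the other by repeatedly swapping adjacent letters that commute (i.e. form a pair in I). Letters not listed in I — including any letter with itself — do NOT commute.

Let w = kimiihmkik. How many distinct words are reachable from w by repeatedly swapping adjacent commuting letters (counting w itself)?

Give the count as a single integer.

#0=k has no predecessor
#1=i has no predecessor
#2=m has no predecessor
#3=i depends on [1:i]
#4=i depends on [3:i]
#5=h depends on [0:k]
#6=m depends on [2:m]
#7=k depends on [5:h]
#8=i depends on [4:i]
#9=k depends on [7:k]
sources: [0:k, 1:i, 2:m]
N(rest) = Σ N(rest − s) over sources s of rest; N(one piece) = 1:
  size 1 → [6]=1  [8]=1  [9]=1
  size 2 → [2,6]=1  [4,8]=1  [6,8]=2  [6,9]=2  [7,9]=1  [8,9]=2
  size 3 → [2,6,8]=3  [2,6,9]=3  [3,4,8]=1  [4,6,8]=3  [4,8,9]=3  [5,7,9]=1  [6,7,9]=3  [6,8,9]=6  [7,8,9]=3
  size 4 → [0,5,7,9]=1  [1,3,4,8]=1  [2,4,6,8]=6  [2,6,7,9]=6  [2,6,8,9]=12  [3,4,6,8]=4  [3,4,8,9]=4  [4,6,8,9]=12  [4,7,8,9]=6  [5,6,7,9]=4  [5,7,8,9]=4  [6,7,8,9]=12
  size 5 → [0,5,6,7,9]=5  [0,5,7,8,9]=5  [1,3,4,6,8]=5  [1,3,4,8,9]=5  [2,3,4,6,8]=10  [2,4,6,8,9]=30  [2,5,6,7,9]=10  [2,6,7,8,9]=30  [3,4,6,8,9]=20  [3,4,7,8,9]=10  [4,5,7,8,9]=10  [4,6,7,8,9]=30  [5,6,7,8,9]=20
  size 6 → [0,2,5,6,7,9]=15  [0,4,5,7,8,9]=15  [0,5,6,7,8,9]=30  [1,2,3,4,6,8]=15  [1,3,4,6,8,9]=30  [1,3,4,7,8,9]=15  [2,3,4,6,8,9]=60  [2,4,6,7,8,9]=90  [2,5,6,7,8,9]=60  [3,4,5,7,8,9]=20  [3,4,6,7,8,9]=60  [4,5,6,7,8,9]=60
  size 7 → [0,2,5,6,7,8,9]=105  [0,3,4,5,7,8,9]=35  [0,4,5,6,7,8,9]=105  [1,2,3,4,6,8,9]=105  [1,3,4,5,7,8,9]=35  [1,3,4,6,7,8,9]=105  [2,3,4,6,7,8,9]=210  [2,4,5,6,7,8,9]=210  [3,4,5,6,7,8,9]=140
  size 8 → [0,1,3,4,5,7,8,9]=70  [0,2,4,5,6,7,8,9]=420  [0,3,4,5,6,7,8,9]=280  [1,2,3,4,6,7,8,9]=420  [1,3,4,5,6,7,8,9]=280  [2,3,4,5,6,7,8,9]=560
  first=0(k) contributes 1260
  first=1(i) contributes 1260
  first=2(m) contributes 630
|[w]| = 3150

3150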